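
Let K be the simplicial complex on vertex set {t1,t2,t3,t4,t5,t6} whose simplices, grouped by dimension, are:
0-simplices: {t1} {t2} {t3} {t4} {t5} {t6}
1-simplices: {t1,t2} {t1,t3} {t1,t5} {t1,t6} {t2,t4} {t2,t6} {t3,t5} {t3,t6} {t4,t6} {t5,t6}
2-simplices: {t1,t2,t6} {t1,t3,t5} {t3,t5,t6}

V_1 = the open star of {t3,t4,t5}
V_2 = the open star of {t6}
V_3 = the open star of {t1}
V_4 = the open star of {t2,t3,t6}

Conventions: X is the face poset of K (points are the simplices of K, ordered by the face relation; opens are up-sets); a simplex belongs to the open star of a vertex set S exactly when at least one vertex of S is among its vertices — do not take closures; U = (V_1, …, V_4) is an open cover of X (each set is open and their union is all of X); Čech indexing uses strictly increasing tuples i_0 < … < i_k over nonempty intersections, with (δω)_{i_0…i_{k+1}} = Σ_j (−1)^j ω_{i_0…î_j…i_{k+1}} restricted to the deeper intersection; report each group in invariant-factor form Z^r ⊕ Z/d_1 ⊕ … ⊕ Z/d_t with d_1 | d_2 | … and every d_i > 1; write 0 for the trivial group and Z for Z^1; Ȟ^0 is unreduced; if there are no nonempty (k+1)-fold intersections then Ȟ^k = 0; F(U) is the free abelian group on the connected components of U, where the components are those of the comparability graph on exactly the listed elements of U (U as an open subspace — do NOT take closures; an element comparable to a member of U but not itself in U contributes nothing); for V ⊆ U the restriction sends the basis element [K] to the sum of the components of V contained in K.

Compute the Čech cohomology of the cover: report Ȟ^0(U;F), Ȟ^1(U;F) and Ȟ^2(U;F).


Ȟ^0 ≅ Z,  Ȟ^1 ≅ Z^2,  Ȟ^2 ≅ 0

cover nerve:
  V1={{t3},{t4},{t5},{t1,t3},{t1,t5},{t2,t4},{t3,t5},{t3,t6},{t4,t6},{t5,t6},{t1,t3,t5},{t3,t5,t6}} V2={{t6},{t1,t6},{t2,t6},{t3,t6},{t4,t6},{t5,t6},{t1,t2,t6},{t3,t5,t6}} V3={{t1},{t1,t2},{t1,t3},{t1,t5},{t1,t6},{t1,t2,t6},{t1,t3,t5}} V4={{t2},{t3},{t6},{t1,t2},{t1,t3},{t1,t6},{t2,t4},{t2,t6},{t3,t5},{t3,t6},{t4,t6},{t5,t6},{t1,t2,t6},{t1,t3,t5},{t3,t5,t6}}
  V12={{t3,t6},{t4,t6},{t5,t6},{t3,t5,t6}} V13={{t1,t3},{t1,t5},{t1,t3,t5}} V14={{t3},{t1,t3},{t2,t4},{t3,t5},{t3,t6},{t4,t6},{t5,t6},{t1,t3,t5},{t3,t5,t6}} V23={{t1,t6},{t1,t2,t6}} V24={{t6},{t1,t6},{t2,t6},{t3,t6},{t4,t6},{t5,t6},{t1,t2,t6},{t3,t5,t6}} V34={{t1,t2},{t1,t3},{t1,t6},{t1,t2,t6},{t1,t3,t5}}
  V124={{t3,t6},{t4,t6},{t5,t6},{t3,t5,t6}} V134={{t1,t3},{t1,t3,t5}} V234={{t1,t6},{t1,t2,t6}}
components per intersection:
  V1: {{t3},{t5},{t1,t3},{t1,t5},{t3,t5},{t3,t6},{t5,t6},{t1,t3,t5},{t3,t5,t6}} {{t4},{t2,t4},{t4,t6}}
  V2: {{t6},{t1,t6},{t2,t6},{t3,t6},{t4,t6},{t5,t6},{t1,t2,t6},{t3,t5,t6}}
  V3: {{t1},{t1,t2},{t1,t3},{t1,t5},{t1,t6},{t1,t2,t6},{t1,t3,t5}}
  V4: {{t2},{t3},{t6},{t1,t2},{t1,t3},{t1,t6},{t2,t4},{t2,t6},{t3,t5},{t3,t6},{t4,t6},{t5,t6},{t1,t2,t6},{t1,t3,t5},{t3,t5,t6}}
  V12: {{t3,t6},{t5,t6},{t3,t5,t6}} {{t4,t6}}
  V13: {{t1,t3},{t1,t5},{t1,t3,t5}}
  V14: {{t3},{t1,t3},{t3,t5},{t3,t6},{t5,t6},{t1,t3,t5},{t3,t5,t6}} {{t2,t4}} {{t4,t6}}
  V23: {{t1,t6},{t1,t2,t6}}
  V24: {{t6},{t1,t6},{t2,t6},{t3,t6},{t4,t6},{t5,t6},{t1,t2,t6},{t3,t5,t6}}
  V34: {{t1,t2},{t1,t6},{t1,t2,t6}} {{t1,t3},{t1,t3,t5}}
  V124: {{t3,t6},{t5,t6},{t3,t5,t6}} {{t4,t6}}
  V134: {{t1,t3},{t1,t3,t5}}
  V234: {{t1,t6},{t1,t2,t6}}
C dims 5,10,4; δ0: rk 4, SNF 1^4; δ1: rk 4, SNF 1^4
Ȟ^0: (5−4)−0=1 ⇒ Z
Ȟ^1: (10−4)−4=2 ⇒ Z^2
Ȟ^2: (4−0)−4=0 ⇒ 0


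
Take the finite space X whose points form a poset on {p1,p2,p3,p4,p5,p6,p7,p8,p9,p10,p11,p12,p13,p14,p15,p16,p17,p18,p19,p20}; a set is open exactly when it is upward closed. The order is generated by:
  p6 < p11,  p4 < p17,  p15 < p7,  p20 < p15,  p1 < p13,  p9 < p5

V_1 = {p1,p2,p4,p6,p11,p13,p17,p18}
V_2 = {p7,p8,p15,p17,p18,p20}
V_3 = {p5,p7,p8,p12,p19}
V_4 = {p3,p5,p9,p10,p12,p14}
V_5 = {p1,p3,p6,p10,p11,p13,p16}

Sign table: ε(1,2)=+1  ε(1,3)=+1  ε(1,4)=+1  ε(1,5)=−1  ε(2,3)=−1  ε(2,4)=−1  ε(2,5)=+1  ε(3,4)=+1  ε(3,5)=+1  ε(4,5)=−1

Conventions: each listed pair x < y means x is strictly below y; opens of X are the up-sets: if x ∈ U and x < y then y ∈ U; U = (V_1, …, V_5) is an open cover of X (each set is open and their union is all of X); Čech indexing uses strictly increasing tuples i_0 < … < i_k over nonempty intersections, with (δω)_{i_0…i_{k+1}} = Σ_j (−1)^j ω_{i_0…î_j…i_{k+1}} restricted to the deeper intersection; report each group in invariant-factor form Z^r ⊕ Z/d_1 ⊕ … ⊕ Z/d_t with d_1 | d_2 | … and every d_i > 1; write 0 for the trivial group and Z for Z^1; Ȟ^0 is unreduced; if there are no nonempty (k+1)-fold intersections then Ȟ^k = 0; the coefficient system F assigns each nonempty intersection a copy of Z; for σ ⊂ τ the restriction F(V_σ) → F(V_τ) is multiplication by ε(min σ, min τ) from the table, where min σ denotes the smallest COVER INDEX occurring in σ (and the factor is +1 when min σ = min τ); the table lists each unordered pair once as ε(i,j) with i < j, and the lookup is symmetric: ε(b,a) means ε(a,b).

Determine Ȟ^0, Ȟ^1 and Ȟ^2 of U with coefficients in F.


Ȟ^0(U;F) ≅ 0,  Ȟ^1(U;F) ≅ Z/2,  Ȟ^2(U;F) ≅ 0

cover nerve:
  V12={p17,p18} V15={p1,p6,p11,p13} V23={p7,p8} V34={p5,p12} V45={p3,p10}
C dims 5,5; δ0: rk 5, SNF 1^4·2
Ȟ^0: (5−5)−0=0 ⇒ 0
Ȟ^1: (5−0)−5=0 plus torsion [2] ⇒ Z/2
Ȟ^2: (0−0)−0=0 ⇒ 0


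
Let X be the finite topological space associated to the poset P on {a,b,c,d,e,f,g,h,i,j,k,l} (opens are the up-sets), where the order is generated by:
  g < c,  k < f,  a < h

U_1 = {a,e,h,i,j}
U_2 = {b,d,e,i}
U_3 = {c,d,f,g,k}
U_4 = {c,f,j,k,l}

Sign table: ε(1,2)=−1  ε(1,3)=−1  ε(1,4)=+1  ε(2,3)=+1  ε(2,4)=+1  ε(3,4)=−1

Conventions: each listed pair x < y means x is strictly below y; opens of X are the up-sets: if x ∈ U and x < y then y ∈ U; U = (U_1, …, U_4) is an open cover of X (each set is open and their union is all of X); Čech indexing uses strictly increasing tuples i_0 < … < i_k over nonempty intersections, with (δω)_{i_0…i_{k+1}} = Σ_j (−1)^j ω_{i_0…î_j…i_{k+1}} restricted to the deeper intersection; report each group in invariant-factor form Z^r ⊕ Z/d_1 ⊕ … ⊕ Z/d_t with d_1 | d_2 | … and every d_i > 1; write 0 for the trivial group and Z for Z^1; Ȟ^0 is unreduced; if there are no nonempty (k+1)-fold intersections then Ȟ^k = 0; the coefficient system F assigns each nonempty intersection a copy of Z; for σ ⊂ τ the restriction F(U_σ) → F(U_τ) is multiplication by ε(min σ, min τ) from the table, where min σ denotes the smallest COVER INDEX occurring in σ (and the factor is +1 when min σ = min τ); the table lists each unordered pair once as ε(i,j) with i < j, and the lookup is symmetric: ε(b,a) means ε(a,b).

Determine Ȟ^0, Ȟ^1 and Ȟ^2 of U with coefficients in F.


cover nerve:
  U12={e,i} U14={j} U23={d} U34={c,f,k}
C dims 4,4; δ0: rk 3, SNF 1^3
Ȟ^0: (4−3)−0=1 ⇒ Z
Ȟ^1: (4−0)−3=1 ⇒ Z
Ȟ^2: (0−0)−0=0 ⇒ 0

Ȟ^0 = Z, Ȟ^1 = Z, Ȟ^2 = 0


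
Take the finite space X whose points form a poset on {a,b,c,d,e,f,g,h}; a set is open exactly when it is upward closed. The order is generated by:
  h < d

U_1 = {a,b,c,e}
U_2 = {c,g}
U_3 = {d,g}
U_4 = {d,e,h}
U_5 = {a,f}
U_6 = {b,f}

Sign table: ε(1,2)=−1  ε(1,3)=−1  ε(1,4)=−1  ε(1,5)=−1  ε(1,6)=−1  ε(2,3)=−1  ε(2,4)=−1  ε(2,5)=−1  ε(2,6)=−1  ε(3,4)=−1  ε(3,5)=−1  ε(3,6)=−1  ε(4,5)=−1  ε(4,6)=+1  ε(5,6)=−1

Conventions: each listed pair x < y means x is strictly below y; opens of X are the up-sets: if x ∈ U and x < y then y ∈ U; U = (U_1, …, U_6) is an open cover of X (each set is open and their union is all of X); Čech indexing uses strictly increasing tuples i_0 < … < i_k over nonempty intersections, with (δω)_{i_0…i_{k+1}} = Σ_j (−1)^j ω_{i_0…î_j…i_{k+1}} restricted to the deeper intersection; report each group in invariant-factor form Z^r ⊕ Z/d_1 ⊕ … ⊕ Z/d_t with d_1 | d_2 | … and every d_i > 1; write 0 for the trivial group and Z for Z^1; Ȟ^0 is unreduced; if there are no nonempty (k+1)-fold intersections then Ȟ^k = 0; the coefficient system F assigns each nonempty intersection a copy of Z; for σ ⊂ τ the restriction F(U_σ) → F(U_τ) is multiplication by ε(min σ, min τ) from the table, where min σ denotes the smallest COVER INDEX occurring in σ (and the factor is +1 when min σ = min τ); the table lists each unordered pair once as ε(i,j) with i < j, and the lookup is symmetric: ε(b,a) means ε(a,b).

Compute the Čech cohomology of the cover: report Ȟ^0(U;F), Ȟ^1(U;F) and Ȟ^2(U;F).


nerve simplices:
  U12={c} U14={e} U15={a} U16={b} U23={g} U34={d} U56={f}
C dims 6,7; δ0: rk 6, SNF 1^5·2
degree 0: 6−6−0 = 0 → Ȟ^0 ≅ 0
degree 1: 7−0−6 = 1 plus torsion [2] → Ȟ^1 ≅ Z ⊕ Z/2
degree 2: 0−0−0 = 0 → Ȟ^2 ≅ 0

Ȟ^0 = 0, Ȟ^1 = Z ⊕ Z/2 and Ȟ^2 = 0


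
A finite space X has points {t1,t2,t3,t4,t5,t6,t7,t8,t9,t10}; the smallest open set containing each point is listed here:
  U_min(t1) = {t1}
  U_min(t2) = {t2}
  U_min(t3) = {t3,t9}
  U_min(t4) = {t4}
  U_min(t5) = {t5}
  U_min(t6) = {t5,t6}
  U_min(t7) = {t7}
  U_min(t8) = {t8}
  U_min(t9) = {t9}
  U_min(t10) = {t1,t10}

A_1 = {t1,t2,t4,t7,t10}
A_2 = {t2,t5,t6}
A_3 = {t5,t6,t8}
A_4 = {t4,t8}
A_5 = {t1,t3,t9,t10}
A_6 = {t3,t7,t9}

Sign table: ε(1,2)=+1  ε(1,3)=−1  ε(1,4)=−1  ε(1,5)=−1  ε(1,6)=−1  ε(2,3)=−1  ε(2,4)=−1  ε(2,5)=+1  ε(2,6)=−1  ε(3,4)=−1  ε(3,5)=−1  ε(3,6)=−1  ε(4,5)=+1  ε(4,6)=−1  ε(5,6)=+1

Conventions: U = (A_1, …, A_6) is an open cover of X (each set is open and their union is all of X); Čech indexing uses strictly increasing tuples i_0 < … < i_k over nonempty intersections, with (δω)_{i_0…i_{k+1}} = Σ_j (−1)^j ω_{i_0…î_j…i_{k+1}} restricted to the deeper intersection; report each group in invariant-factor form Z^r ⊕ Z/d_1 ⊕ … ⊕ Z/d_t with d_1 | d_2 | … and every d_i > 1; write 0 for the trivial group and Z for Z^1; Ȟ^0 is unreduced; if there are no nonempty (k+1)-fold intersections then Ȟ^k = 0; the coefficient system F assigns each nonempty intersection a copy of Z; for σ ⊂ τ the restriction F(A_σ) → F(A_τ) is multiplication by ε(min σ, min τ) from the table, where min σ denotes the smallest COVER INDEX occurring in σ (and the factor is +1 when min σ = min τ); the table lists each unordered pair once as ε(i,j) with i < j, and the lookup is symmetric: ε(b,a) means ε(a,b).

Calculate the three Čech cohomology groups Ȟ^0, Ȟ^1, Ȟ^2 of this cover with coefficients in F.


Ȟ^0 ≅ 0,  Ȟ^1 ≅ Z ⊕ Z/2,  Ȟ^2 ≅ 0

nonempty overlaps:
  A12={t2} A14={t4} A15={t1,t10} A16={t7} A23={t5,t6} A34={t8} A56={t3,t9}
C dims 6,7; δ0: rk 6, SNF 1^5·2
degree 0: 6−6−0 = 0 → Ȟ^0 ≅ 0
degree 1: 7−0−6 = 1 plus torsion [2] → Ȟ^1 ≅ Z ⊕ Z/2
degree 2: 0−0−0 = 0 → Ȟ^2 ≅ 0


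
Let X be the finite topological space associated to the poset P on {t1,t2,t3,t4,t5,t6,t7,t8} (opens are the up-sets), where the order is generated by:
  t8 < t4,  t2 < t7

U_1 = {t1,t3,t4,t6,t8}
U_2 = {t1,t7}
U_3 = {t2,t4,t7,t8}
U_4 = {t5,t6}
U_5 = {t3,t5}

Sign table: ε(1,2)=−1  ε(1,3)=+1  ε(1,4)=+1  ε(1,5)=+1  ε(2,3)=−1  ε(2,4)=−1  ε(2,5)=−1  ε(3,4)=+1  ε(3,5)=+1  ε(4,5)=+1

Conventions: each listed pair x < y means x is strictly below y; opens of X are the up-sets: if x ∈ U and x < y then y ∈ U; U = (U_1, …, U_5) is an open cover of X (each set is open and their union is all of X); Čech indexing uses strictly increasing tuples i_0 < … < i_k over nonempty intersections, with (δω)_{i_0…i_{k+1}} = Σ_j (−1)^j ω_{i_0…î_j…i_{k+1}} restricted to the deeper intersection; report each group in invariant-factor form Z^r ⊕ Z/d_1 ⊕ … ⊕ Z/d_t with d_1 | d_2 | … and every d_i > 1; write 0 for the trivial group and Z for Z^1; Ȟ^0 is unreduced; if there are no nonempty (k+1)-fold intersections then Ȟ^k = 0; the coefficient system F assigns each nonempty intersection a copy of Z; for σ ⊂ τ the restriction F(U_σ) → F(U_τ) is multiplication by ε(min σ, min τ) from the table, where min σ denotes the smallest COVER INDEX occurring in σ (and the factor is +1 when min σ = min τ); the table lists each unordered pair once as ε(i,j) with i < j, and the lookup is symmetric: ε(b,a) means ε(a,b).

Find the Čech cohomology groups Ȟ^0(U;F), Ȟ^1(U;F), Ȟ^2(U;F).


nerve of the cover:
  U12={t1} U13={t4,t8} U14={t6} U15={t3} U23={t7} U45={t5}
C dims 5,6; δ0: rk 4, SNF 1^4
Ȟ^0 = (5 − 4) − 0 = 1, so Ȟ^0 ≅ Z
Ȟ^1 = (6 − 0) − 4 = 2, so Ȟ^1 ≅ Z^2
Ȟ^2 = (0 − 0) − 0 = 0, so Ȟ^2 ≅ 0

Ȟ^0 ≅ Z; Ȟ^1 ≅ Z^2; Ȟ^2 ≅ 0


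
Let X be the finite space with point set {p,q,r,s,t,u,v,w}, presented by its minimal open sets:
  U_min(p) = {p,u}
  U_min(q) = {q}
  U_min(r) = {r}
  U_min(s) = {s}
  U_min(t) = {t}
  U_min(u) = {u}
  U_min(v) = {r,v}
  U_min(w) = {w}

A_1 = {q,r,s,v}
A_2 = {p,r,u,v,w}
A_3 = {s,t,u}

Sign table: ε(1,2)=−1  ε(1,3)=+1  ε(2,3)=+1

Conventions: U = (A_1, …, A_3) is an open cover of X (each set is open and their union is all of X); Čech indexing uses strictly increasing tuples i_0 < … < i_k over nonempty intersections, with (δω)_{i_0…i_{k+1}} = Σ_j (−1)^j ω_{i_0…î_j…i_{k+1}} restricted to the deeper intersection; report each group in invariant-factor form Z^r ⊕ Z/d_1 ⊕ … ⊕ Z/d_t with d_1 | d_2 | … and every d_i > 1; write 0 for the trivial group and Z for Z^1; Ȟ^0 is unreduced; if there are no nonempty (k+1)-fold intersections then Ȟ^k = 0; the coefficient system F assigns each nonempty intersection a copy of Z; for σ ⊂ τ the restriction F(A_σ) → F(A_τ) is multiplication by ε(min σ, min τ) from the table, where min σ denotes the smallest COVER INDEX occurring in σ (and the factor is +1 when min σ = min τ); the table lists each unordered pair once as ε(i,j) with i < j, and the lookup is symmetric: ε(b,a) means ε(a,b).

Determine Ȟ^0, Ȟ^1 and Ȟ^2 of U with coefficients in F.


cover nerve:
  A12={r,v} A13={s} A23={u}
C dims 3,3; δ0: rk 3, SNF 1^2·2
Ȟ^0: (3−3)−0=0 ⇒ 0
Ȟ^1: (3−0)−3=0 plus torsion [2] ⇒ Z/2
Ȟ^2: (0−0)−0=0 ⇒ 0

Ȟ^0 = 0, Ȟ^1 = Z/2 and Ȟ^2 = 0


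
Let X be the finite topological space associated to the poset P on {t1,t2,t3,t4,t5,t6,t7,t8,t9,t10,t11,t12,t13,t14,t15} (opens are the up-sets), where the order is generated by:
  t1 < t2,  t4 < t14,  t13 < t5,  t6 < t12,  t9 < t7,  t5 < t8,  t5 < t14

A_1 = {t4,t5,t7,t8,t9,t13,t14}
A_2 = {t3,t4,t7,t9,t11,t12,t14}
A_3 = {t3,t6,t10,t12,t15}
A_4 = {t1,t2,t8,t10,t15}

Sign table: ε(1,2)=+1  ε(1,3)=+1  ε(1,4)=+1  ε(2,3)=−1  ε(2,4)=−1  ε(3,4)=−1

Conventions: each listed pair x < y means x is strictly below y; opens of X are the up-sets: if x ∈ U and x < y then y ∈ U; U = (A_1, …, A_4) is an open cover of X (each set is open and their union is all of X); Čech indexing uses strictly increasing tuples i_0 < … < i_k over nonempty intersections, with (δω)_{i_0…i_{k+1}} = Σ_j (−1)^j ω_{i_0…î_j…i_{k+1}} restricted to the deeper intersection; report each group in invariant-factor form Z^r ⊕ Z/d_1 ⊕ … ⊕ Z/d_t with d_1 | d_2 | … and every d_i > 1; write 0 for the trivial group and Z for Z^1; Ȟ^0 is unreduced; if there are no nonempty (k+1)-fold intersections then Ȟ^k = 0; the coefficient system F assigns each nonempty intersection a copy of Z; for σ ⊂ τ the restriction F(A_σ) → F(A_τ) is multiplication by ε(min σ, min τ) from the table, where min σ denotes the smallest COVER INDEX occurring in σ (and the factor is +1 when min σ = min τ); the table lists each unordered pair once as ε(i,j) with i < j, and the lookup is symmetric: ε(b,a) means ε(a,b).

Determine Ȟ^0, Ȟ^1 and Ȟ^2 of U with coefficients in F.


nonempty overlaps:
  A12={t4,t7,t9,t14} A14={t8} A23={t3,t12} A34={t10,t15}
C dims 4,4; δ0: rk 3, SNF 1^3
degree 0: 4−3−0 = 1 → Ȟ^0 ≅ Z
degree 1: 4−0−3 = 1 → Ȟ^1 ≅ Z
degree 2: 0−0−0 = 0 → Ȟ^2 ≅ 0

Ȟ^0(U;F) ≅ Z,  Ȟ^1(U;F) ≅ Z,  Ȟ^2(U;F) ≅ 0


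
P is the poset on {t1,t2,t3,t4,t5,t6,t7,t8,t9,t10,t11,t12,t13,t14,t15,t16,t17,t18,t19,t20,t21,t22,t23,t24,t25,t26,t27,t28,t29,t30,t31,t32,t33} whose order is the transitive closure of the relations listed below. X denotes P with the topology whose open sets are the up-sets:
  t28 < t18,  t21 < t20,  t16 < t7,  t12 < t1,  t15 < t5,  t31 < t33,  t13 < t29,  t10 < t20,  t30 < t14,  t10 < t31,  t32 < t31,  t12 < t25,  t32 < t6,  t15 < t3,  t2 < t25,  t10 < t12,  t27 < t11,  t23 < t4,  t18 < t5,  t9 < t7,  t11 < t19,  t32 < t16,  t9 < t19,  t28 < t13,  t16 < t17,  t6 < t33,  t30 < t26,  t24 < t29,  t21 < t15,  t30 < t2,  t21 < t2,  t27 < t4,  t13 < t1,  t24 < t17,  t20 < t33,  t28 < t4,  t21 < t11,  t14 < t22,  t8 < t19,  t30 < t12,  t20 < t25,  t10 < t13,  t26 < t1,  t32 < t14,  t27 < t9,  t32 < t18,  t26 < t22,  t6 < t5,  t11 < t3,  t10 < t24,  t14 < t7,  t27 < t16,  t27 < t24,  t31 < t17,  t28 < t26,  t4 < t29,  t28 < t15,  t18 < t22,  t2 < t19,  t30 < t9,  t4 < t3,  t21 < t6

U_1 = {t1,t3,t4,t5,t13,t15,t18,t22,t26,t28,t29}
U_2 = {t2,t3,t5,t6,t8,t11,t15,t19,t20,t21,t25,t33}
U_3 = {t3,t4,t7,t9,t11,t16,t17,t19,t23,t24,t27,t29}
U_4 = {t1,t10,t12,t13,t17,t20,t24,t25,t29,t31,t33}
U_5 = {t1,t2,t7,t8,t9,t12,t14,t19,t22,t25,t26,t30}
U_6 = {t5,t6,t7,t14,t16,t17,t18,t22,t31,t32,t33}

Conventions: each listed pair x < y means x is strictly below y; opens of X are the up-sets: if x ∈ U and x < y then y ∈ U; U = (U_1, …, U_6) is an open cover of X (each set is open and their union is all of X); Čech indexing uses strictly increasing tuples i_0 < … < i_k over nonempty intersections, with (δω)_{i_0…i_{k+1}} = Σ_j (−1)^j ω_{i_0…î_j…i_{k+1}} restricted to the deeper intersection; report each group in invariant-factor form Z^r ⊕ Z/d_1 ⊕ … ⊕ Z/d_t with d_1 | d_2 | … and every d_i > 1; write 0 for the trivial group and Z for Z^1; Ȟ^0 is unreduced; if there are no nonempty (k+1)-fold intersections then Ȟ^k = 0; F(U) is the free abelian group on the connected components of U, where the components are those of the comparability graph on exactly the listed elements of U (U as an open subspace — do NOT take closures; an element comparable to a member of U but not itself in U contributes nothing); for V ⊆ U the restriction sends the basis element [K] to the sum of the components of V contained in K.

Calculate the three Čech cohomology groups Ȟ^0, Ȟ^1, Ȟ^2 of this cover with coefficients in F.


Ȟ^0 ≅ Z; Ȟ^1 ≅ 0; Ȟ^2 ≅ Z/2

nerve simplices:
  U12={t3,t5,t15} U13={t3,t4,t29} U14={t1,t13,t29} U15={t1,t22,t26} U16={t5,t18,t22} U23={t3,t11,t19} U24={t20,t25,t33} U25={t2,t8,t19,t25} U26={t5,t6,t33} U34={t17,t24,t29} U35={t7,t9,t19} U36={t7,t16,t17} U45={t1,t12,t25} U46={t17,t31,t33} U56={t7,t14,t22}
  U123={t3} U126={t5} U134={t29} U145={t1} U156={t22} U235={t19} U245={t25} U246={t33} U346={t17} U356={t7}
components per intersection:
  U1: {t1,t3,t4,t5,t13,t15,t18,t22,t26,t28,t29}
  U2: {t2,t3,t5,t6,t8,t11,t15,t19,t20,t21,t25,t33}
  U3: {t3,t4,t7,t9,t11,t16,t17,t19,t23,t24,t27,t29}
  U4: {t1,t10,t12,t13,t17,t20,t24,t25,t29,t31,t33}
  U5: {t1,t2,t7,t8,t9,t12,t14,t19,t22,t25,t26,t30}
  U6: {t5,t6,t7,t14,t16,t17,t18,t22,t31,t32,t33}
  U12: {t3,t5,t15}
  U13: {t3,t4,t29}
  U14: {t1,t13,t29}
  U15: {t1,t22,t26}
  U16: {t5,t18,t22}
  U23: {t3,t11,t19}
  U24: {t20,t25,t33}
  U25: {t2,t8,t19,t25}
  U26: {t5,t6,t33}
  U34: {t17,t24,t29}
  U35: {t7,t9,t19}
  U36: {t7,t16,t17}
  U45: {t1,t12,t25}
  U46: {t17,t31,t33}
  U56: {t7,t14,t22}
  U123: {t3}
  U126: {t5}
  U134: {t29}
  U145: {t1}
  U156: {t22}
  U235: {t19}
  U245: {t25}
  U246: {t33}
  U346: {t17}
  U356: {t7}
C dims 6,15,10; δ0: rk 5, SNF 1^5; δ1: rk 10, SNF 1^9·2
degree 0: 6−5−0 = 1 → Ȟ^0 ≅ Z
degree 1: 15−10−5 = 0 → Ȟ^1 ≅ 0
degree 2: 10−0−10 = 0 plus torsion [2] → Ȟ^2 ≅ Z/2


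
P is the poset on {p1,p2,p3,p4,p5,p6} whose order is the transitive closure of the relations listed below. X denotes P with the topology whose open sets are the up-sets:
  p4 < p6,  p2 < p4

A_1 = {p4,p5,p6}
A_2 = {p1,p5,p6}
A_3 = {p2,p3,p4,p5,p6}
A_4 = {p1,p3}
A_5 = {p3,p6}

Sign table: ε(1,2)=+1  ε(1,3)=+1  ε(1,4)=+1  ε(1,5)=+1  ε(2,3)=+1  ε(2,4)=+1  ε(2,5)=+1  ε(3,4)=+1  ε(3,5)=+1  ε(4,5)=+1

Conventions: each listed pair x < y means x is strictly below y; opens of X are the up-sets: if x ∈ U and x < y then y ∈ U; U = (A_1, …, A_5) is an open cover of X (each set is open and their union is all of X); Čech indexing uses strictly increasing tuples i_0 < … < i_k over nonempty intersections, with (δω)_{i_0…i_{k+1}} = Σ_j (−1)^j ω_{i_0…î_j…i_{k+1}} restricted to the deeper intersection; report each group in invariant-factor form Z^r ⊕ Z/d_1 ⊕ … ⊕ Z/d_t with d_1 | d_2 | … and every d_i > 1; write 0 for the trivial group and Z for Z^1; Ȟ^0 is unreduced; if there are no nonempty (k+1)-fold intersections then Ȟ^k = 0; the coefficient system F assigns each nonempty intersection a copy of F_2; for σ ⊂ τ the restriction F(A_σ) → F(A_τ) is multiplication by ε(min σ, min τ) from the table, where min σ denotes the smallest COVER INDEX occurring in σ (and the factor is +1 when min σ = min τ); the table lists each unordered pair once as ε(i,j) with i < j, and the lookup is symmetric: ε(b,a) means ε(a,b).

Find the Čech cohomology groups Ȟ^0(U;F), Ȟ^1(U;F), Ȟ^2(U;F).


Ȟ^0 = Z/2, Ȟ^1 = Z/2, Ȟ^2 = 0

nonempty intersections:
  A12={p5,p6} A13={p4,p5,p6} A15={p6} A23={p5,p6} A24={p1} A25={p6} A34={p3} A35={p3,p6} A45={p3}
  A123={p5,p6} A125={p6} A135={p6} A235={p6} A345={p3}
  A1235={p6}
C dims 5,9,5,1; δ0: rk_F2 4; δ1: rk_F2 4; δ2: rk_F2 1
Ȟ^0: (5−4)−0=1 ⇒ Z/2
Ȟ^1: (9−4)−4=1 ⇒ Z/2
Ȟ^2: (5−1)−4=0 ⇒ 0


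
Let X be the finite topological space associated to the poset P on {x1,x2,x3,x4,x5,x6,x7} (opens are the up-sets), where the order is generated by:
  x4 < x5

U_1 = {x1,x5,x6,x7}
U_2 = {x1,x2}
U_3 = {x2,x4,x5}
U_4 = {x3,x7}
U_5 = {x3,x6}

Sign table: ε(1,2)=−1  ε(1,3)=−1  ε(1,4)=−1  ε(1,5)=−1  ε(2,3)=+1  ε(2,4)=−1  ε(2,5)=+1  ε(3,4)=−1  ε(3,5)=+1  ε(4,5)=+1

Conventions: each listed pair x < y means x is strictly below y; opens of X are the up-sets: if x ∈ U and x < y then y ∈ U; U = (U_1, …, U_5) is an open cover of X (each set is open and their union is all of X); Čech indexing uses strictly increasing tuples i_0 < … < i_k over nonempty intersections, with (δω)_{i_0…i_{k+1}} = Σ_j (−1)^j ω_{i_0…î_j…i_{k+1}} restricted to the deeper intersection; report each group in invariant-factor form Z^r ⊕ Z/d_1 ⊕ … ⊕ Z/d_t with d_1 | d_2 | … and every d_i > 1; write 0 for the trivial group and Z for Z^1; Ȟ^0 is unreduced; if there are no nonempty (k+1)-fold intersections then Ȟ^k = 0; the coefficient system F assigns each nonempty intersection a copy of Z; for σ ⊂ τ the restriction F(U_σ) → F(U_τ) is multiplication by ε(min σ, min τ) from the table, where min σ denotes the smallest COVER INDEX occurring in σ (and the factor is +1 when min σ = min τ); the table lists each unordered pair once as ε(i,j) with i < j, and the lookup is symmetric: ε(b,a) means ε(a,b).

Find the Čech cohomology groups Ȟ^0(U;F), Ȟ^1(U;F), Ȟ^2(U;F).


Ȟ^0(U;F) ≅ Z, Ȟ^1(U;F) ≅ Z^2 and Ȟ^2(U;F) ≅ 0

nerve of the cover:
  U12={x1} U13={x5} U14={x7} U15={x6} U23={x2} U45={x3}
C dims 5,6; δ0: rk 4, SNF 1^4
Ȟ^0 = (5 − 4) − 0 = 1, so Ȟ^0 ≅ Z
Ȟ^1 = (6 − 0) − 4 = 2, so Ȟ^1 ≅ Z^2
Ȟ^2 = (0 − 0) − 0 = 0, so Ȟ^2 ≅ 0


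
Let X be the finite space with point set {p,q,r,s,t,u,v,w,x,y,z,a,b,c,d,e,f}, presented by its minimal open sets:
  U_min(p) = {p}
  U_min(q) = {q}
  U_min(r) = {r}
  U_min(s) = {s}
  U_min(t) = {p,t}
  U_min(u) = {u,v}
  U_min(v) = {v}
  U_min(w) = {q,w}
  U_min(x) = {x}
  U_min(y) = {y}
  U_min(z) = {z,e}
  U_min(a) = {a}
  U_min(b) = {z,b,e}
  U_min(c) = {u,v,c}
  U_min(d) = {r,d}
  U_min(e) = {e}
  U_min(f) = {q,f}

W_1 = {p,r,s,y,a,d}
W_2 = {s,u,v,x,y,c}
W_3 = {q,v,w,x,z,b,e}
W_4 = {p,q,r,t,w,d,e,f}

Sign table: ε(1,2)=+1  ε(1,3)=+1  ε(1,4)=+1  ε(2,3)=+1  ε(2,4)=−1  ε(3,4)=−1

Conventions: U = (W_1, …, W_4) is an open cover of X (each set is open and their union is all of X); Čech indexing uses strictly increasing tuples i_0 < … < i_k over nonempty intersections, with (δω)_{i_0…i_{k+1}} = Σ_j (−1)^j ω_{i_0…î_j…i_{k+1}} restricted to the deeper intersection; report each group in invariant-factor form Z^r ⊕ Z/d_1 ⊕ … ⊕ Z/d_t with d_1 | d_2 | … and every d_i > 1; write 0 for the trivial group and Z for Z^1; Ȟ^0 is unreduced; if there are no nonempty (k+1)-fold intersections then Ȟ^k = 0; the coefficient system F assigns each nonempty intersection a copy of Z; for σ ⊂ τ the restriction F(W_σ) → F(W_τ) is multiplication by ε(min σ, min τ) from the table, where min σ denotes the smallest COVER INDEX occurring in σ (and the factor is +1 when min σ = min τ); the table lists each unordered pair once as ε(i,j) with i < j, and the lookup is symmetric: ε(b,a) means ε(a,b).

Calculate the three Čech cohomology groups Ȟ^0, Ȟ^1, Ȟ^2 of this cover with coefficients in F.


Ȟ^0 = 0; Ȟ^1 = Z/2; Ȟ^2 = 0

cover nerve:
  W12={s,y} W14={p,r,d} W23={v,x} W34={q,w,e}
C dims 4,4; δ0: rk 4, SNF 1^3·2
Ȟ^0: (4−4)−0=0 ⇒ 0
Ȟ^1: (4−0)−4=0 plus torsion [2] ⇒ Z/2
Ȟ^2: (0−0)−0=0 ⇒ 0


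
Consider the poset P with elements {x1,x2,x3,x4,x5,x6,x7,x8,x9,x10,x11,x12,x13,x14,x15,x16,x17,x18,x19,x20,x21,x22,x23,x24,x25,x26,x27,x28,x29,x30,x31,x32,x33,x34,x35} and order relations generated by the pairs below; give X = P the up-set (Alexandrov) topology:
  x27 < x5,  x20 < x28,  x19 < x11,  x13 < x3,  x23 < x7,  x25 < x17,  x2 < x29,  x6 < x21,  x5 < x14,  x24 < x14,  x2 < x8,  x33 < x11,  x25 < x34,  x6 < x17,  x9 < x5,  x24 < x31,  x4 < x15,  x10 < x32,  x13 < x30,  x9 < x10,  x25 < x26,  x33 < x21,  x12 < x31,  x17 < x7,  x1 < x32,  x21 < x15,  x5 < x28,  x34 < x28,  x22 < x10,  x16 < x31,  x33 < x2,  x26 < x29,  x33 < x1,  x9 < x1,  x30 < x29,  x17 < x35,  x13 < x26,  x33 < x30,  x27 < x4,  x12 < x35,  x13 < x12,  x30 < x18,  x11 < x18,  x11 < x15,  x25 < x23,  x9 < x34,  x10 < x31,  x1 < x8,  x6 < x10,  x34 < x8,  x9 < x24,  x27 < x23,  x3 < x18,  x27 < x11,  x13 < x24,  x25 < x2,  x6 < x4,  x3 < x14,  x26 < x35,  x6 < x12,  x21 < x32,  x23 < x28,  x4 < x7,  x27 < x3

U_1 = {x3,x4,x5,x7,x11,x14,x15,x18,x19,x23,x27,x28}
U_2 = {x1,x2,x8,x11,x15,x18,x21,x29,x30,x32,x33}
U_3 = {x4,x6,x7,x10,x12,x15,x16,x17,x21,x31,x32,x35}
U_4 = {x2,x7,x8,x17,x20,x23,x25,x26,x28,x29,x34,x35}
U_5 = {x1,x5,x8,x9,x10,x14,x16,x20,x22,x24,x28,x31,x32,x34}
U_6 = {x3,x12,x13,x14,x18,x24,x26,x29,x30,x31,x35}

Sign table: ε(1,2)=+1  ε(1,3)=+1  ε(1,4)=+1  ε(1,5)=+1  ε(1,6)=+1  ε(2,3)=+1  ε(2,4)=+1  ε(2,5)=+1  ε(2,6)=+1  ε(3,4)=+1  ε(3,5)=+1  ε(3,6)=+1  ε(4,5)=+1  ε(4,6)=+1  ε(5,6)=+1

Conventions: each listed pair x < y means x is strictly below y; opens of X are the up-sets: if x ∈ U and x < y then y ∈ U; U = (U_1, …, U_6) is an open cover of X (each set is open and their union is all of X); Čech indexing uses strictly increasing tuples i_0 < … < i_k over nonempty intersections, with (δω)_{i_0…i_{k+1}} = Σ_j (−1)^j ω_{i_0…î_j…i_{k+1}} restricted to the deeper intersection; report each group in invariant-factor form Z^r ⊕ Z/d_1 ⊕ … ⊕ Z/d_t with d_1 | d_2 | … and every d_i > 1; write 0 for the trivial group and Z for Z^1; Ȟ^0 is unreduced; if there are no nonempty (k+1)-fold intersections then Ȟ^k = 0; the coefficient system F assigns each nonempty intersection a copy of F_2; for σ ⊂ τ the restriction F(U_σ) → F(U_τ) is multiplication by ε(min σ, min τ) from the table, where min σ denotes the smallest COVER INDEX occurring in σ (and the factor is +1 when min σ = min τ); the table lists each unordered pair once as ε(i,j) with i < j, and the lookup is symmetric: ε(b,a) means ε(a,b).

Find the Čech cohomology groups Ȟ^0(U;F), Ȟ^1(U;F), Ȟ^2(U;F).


Ȟ^0 = Z/2, Ȟ^1 = Z/2 and Ȟ^2 = Z/2

nonempty overlaps:
  U12={x11,x15,x18} U13={x4,x7,x15} U14={x7,x23,x28} U15={x5,x14,x28} U16={x3,x14,x18} U23={x15,x21,x32} U24={x2,x8,x29} U25={x1,x8,x32} U26={x18,x29,x30} U34={x7,x17,x35} U35={x10,x16,x31,x32} U36={x12,x31,x35} U45={x8,x20,x28,x34} U46={x26,x29,x35} U56={x14,x24,x31}
  U123={x15} U126={x18} U134={x7} U145={x28} U156={x14} U235={x32} U245={x8} U246={x29} U346={x35} U356={x31}
C dims 6,15,10; δ0: rk_F2 5; δ1: rk_F2 9
degree 0: 6−5−0 = 1 → Ȟ^0 ≅ Z/2
degree 1: 15−9−5 = 1 → Ȟ^1 ≅ Z/2
degree 2: 10−0−9 = 1 → Ȟ^2 ≅ Z/2


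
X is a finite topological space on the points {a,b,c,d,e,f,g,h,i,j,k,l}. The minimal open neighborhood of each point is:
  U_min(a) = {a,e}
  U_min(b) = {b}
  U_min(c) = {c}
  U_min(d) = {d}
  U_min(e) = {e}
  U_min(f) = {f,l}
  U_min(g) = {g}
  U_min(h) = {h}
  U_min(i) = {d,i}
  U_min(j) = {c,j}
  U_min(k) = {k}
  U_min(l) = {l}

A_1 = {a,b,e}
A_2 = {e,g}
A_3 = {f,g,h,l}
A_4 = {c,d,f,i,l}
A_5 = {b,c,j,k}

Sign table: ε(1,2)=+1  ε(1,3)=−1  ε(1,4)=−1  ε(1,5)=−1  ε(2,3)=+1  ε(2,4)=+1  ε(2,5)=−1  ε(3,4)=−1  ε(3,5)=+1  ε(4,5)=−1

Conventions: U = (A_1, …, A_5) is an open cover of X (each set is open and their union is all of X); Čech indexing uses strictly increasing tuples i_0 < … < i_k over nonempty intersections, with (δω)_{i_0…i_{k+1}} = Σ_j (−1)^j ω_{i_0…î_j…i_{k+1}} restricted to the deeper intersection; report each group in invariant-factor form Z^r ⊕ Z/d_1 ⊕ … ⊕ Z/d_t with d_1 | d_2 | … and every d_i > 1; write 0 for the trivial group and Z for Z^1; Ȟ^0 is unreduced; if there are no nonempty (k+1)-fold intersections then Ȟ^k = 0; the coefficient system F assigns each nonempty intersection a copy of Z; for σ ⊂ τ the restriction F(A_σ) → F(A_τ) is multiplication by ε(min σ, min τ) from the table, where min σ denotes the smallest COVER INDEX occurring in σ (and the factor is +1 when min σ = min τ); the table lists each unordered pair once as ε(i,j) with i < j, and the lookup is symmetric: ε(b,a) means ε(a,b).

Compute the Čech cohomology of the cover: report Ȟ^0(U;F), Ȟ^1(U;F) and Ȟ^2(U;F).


Ȟ^0(U;F) ≅ 0, Ȟ^1(U;F) ≅ Z/2, Ȟ^2(U;F) ≅ 0

intersection data:
  A12={e} A15={b} A23={g} A34={f,l} A45={c}
C dims 5,5; δ0: rk 5, SNF 1^4·2
Ȟ^0 = (5 − 5) − 0 = 0, so Ȟ^0 ≅ 0
Ȟ^1 = (5 − 0) − 5 = 0 plus torsion [2], so Ȟ^1 ≅ Z/2
Ȟ^2 = (0 − 0) − 0 = 0, so Ȟ^2 ≅ 0


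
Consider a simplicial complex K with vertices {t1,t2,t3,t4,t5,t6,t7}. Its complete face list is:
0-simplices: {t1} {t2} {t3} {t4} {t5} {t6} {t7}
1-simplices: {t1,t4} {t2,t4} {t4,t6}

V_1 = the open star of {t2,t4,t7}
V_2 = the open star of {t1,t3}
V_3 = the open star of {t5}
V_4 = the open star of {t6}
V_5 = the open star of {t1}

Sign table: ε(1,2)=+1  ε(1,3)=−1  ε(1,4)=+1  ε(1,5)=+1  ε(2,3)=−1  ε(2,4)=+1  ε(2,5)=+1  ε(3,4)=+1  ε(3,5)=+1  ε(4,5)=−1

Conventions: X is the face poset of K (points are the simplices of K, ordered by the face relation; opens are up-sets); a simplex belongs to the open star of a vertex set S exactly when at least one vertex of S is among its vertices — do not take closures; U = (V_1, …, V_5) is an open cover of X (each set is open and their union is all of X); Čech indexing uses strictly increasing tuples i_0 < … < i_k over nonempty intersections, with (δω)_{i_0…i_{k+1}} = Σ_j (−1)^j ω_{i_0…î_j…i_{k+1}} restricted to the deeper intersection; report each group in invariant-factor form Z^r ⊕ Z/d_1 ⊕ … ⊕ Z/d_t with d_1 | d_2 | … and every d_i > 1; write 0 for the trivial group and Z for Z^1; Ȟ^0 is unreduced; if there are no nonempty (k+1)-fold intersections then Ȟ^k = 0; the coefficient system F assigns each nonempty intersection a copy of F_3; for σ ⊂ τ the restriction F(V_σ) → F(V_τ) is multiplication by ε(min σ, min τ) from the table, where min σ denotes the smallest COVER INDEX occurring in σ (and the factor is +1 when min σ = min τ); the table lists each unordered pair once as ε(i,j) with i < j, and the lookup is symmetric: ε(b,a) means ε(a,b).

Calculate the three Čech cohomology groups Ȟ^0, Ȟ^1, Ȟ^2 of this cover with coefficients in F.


Ȟ^0 = Z/3 ⊕ Z/3,  Ȟ^1 = 0,  Ȟ^2 = 0

nerve simplices:
  V1={{t2},{t4},{t7},{t1,t4},{t2,t4},{t4,t6}} V2={{t1},{t3},{t1,t4}} V3={{t5}} V4={{t6},{t4,t6}} V5={{t1},{t1,t4}}
  V12={{t1,t4}} V14={{t4,t6}} V15={{t1,t4}} V25={{t1},{t1,t4}}
  V125={{t1,t4}}
C dims 5,4,1; δ0: rk_F3 3; δ1: rk_F3 1
degree 0: 5−3−0 = 2 → Ȟ^0 ≅ Z/3 ⊕ Z/3
degree 1: 4−1−3 = 0 → Ȟ^1 ≅ 0
degree 2: 1−0−1 = 0 → Ȟ^2 ≅ 0


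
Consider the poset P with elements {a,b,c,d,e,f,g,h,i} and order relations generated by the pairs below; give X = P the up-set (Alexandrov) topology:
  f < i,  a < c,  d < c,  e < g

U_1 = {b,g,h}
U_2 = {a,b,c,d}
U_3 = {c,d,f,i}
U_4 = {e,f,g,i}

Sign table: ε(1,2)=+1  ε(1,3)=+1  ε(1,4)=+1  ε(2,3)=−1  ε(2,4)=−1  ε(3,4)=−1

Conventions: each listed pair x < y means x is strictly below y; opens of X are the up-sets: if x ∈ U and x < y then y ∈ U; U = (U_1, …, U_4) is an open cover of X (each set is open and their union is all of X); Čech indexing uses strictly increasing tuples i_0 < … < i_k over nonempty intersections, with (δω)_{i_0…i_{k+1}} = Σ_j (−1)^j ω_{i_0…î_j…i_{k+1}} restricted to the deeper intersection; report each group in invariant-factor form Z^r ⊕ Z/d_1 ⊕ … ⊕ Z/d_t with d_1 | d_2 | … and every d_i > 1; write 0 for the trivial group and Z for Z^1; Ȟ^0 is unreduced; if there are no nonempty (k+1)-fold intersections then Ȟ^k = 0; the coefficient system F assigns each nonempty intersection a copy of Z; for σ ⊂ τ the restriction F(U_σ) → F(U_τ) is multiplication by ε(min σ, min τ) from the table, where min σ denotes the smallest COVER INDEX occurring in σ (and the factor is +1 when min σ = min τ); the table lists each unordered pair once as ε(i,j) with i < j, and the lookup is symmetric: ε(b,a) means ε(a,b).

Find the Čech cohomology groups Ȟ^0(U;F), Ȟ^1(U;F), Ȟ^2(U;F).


nerve of the cover:
  U12={b} U14={g} U23={c,d} U34={f,i}
C dims 4,4; δ0: rk 3, SNF 1^3
Ȟ^0 = (4 − 3) − 0 = 1, so Ȟ^0 ≅ Z
Ȟ^1 = (4 − 0) − 3 = 1, so Ȟ^1 ≅ Z
Ȟ^2 = (0 − 0) − 0 = 0, so Ȟ^2 ≅ 0

Ȟ^0(U;F) ≅ Z; Ȟ^1(U;F) ≅ Z; Ȟ^2(U;F) ≅ 0


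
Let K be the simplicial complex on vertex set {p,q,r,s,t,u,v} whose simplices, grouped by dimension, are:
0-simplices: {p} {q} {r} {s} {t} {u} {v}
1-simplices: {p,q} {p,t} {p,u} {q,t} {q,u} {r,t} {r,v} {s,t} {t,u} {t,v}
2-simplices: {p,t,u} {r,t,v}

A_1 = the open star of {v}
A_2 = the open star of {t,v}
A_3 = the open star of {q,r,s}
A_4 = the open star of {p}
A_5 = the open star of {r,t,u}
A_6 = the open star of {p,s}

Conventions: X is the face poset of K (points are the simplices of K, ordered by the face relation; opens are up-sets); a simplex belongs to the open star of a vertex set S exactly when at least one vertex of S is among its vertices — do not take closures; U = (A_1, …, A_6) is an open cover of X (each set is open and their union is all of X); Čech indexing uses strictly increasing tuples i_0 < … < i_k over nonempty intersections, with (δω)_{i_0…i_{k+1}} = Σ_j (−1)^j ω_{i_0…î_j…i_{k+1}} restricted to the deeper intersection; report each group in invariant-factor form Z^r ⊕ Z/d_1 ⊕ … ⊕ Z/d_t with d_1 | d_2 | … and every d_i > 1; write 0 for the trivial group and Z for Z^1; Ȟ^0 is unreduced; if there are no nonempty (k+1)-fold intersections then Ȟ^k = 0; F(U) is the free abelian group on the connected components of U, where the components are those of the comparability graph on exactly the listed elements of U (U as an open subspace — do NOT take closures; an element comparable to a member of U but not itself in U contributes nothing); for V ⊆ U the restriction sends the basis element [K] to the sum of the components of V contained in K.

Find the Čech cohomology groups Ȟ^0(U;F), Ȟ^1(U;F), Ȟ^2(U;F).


Ȟ^0 ≅ Z, Ȟ^1 ≅ Z^2 and Ȟ^2 ≅ 0

intersection data:
  A1={{v},{r,v},{t,v},{r,t,v}} A2={{t},{v},{p,t},{q,t},{r,t},{r,v},{s,t},{t,u},{t,v},{p,t,u},{r,t,v}} A3={{q},{r},{s},{p,q},{q,t},{q,u},{r,t},{r,v},{s,t},{r,t,v}} A4={{p},{p,q},{p,t},{p,u},{p,t,u}} A5={{r},{t},{u},{p,t},{p,u},{q,t},{q,u},{r,t},{r,v},{s,t},{t,u},{t,v},{p,t,u},{r,t,v}} A6={{p},{s},{p,q},{p,t},{p,u},{s,t},{p,t,u}}
  A12={{v},{r,v},{t,v},{r,t,v}} A13={{r,v},{r,t,v}} A15={{r,v},{t,v},{r,t,v}} A23={{q,t},{r,t},{r,v},{s,t},{r,t,v}} A24={{p,t},{p,t,u}} A25={{t},{p,t},{q,t},{r,t},{r,v},{s,t},{t,u},{t,v},{p,t,u},{r,t,v}} A26={{p,t},{s,t},{p,t,u}} A34={{p,q}} A35={{r},{q,t},{q,u},{r,t},{r,v},{s,t},{r,t,v}} A36={{s},{p,q},{s,t}} A45={{p,t},{p,u},{p,t,u}} A46={{p},{p,q},{p,t},{p,u},{p,t,u}} A56={{p,t},{p,u},{s,t},{p,t,u}}
  A123={{r,v},{r,t,v}} A125={{r,v},{t,v},{r,t,v}} A135={{r,v},{r,t,v}} A235={{q,t},{r,t},{r,v},{s,t},{r,t,v}} A236={{s,t}} A245={{p,t},{p,t,u}} A246={{p,t},{p,t,u}} A256={{p,t},{s,t},{p,t,u}} A346={{p,q}} A356={{s,t}} A456={{p,t},{p,u},{p,t,u}}
  A1235={{r,v},{r,t,v}} A2356={{s,t}} A2456={{p,t},{p,t,u}}
components per intersection:
  A1: {{v},{r,v},{t,v},{r,t,v}}
  A2: {{t},{v},{p,t},{q,t},{r,t},{r,v},{s,t},{t,u},{t,v},{p,t,u},{r,t,v}}
  A3: {{q},{p,q},{q,t},{q,u}} {{r},{r,t},{r,v},{r,t,v}} {{s},{s,t}}
  A4: {{p},{p,q},{p,t},{p,u},{p,t,u}}
  A5: {{r},{t},{u},{p,t},{p,u},{q,t},{q,u},{r,t},{r,v},{s,t},{t,u},{t,v},{p,t,u},{r,t,v}}
  A6: {{p},{p,q},{p,t},{p,u},{p,t,u}} {{s},{s,t}}
  A12: {{v},{r,v},{t,v},{r,t,v}}
  A13: {{r,v},{r,t,v}}
  A15: {{r,v},{t,v},{r,t,v}}
  A23: {{q,t}} {{r,t},{r,v},{r,t,v}} {{s,t}}
  A24: {{p,t},{p,t,u}}
  A25: {{t},{p,t},{q,t},{r,t},{r,v},{s,t},{t,u},{t,v},{p,t,u},{r,t,v}}
  A26: {{p,t},{p,t,u}} {{s,t}}
  A34: {{p,q}}
  A35: {{r},{r,t},{r,v},{r,t,v}} {{q,t}} {{q,u}} {{s,t}}
  A36: {{s},{s,t}} {{p,q}}
  A45: {{p,t},{p,u},{p,t,u}}
  A46: {{p},{p,q},{p,t},{p,u},{p,t,u}}
  A56: {{p,t},{p,u},{p,t,u}} {{s,t}}
  A123: {{r,v},{r,t,v}}
  A125: {{r,v},{t,v},{r,t,v}}
  A135: {{r,v},{r,t,v}}
  A235: {{q,t}} {{r,t},{r,v},{r,t,v}} {{s,t}}
  A236: {{s,t}}
  A245: {{p,t},{p,t,u}}
  A246: {{p,t},{p,t,u}}
  A256: {{p,t},{p,t,u}} {{s,t}}
  A346: {{p,q}}
  A356: {{s,t}}
  A456: {{p,t},{p,u},{p,t,u}}
  A1235: {{r,v},{r,t,v}}
  A2356: {{s,t}}
  A2456: {{p,t},{p,t,u}}
C dims 9,21,14,3; δ0: rk 8, SNF 1^8; δ1: rk 11, SNF 1^11; δ2: rk 3, SNF 1^3
Ȟ^0 = (9 − 8) − 0 = 1, so Ȟ^0 ≅ Z
Ȟ^1 = (21 − 11) − 8 = 2, so Ȟ^1 ≅ Z^2
Ȟ^2 = (14 − 3) − 11 = 0, so Ȟ^2 ≅ 0


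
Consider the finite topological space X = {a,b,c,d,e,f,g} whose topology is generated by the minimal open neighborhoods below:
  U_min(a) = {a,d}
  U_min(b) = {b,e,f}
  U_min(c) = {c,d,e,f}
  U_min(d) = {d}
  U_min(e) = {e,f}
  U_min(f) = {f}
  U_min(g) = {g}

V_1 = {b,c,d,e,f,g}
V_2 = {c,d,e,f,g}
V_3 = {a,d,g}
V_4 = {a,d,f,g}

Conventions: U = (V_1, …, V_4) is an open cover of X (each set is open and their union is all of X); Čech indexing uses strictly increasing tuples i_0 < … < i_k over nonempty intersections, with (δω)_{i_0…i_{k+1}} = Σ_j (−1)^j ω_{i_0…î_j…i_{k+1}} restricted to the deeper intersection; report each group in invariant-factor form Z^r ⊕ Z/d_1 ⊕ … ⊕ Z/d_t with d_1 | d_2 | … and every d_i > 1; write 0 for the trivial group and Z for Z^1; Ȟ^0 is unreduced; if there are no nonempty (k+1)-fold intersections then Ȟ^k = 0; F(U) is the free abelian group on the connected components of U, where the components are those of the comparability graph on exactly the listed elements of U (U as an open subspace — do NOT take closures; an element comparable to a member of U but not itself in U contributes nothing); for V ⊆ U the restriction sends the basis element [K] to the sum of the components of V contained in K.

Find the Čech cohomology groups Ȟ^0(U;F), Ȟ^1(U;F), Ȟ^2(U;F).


nerve simplices:
  V12={c,d,e,f,g} V13={d,g} V14={d,f,g} V23={d,g} V24={d,f,g} V34={a,d,g}
  V123={d,g} V124={d,f,g} V134={d,g} V234={d,g}
  V1234={d,g}
components per intersection:
  V1: {b,c,d,e,f} {g}
  V2: {c,d,e,f} {g}
  V3: {a,d} {g}
  V4: {a,d} {f} {g}
  V12: {c,d,e,f} {g}
  V13: {d} {g}
  V14: {d} {f} {g}
  V23: {d} {g}
  V24: {d} {f} {g}
  V34: {a,d} {g}
  V123: {d} {g}
  V124: {d} {f} {g}
  V134: {d} {g}
  V234: {d} {g}
  V1234: {d} {g}
C dims 9,14,9,2; δ0: rk 7, SNF 1^7; δ1: rk 7, SNF 1^7; δ2: rk 2, SNF 1^2
degree 0: 9−7−0 = 2 → Ȟ^0 ≅ Z^2
degree 1: 14−7−7 = 0 → Ȟ^1 ≅ 0
degree 2: 9−2−7 = 0 → Ȟ^2 ≅ 0

Ȟ^0(U;F) ≅ Z^2; Ȟ^1(U;F) ≅ 0; Ȟ^2(U;F) ≅ 0
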